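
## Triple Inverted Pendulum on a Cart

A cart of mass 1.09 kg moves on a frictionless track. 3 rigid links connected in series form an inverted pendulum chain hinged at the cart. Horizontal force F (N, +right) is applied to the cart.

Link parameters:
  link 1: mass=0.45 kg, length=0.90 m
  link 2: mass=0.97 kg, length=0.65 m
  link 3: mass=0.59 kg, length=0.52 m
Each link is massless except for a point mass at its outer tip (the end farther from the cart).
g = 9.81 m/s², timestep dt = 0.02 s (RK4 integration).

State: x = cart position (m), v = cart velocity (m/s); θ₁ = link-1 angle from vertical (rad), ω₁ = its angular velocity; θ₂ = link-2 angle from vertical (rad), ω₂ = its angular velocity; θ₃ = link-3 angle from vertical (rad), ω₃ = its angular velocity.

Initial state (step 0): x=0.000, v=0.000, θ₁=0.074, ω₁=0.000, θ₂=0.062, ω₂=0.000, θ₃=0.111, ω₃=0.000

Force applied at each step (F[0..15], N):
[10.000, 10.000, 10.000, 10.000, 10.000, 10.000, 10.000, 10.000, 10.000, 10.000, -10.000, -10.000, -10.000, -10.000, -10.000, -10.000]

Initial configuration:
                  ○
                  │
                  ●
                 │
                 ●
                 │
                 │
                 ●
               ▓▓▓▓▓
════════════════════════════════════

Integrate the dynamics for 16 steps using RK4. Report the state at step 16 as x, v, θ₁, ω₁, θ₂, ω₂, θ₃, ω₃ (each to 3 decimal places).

Answer: x=0.322, v=0.884, θ₁=-0.352, ω₁=-2.119, θ₂=0.164, ω₂=1.521, θ₃=0.193, ω₃=0.450

Derivation:
apply F[0]=+10.000 → step 1: x=0.002, v=0.156, θ₁=0.073, ω₁=-0.147, θ₂=0.062, ω₂=-0.026, θ₃=0.111, ω₃=0.031
apply F[1]=+10.000 → step 2: x=0.006, v=0.312, θ₁=0.068, ω₁=-0.298, θ₂=0.061, ω₂=-0.049, θ₃=0.112, ω₃=0.063
apply F[2]=+10.000 → step 3: x=0.014, v=0.472, θ₁=0.061, ω₁=-0.458, θ₂=0.060, ω₂=-0.064, θ₃=0.114, ω₃=0.096
apply F[3]=+10.000 → step 4: x=0.025, v=0.635, θ₁=0.050, ω₁=-0.629, θ₂=0.058, ω₂=-0.070, θ₃=0.116, ω₃=0.131
apply F[4]=+10.000 → step 5: x=0.039, v=0.803, θ₁=0.035, ω₁=-0.818, θ₂=0.057, ω₂=-0.060, θ₃=0.119, ω₃=0.166
apply F[5]=+10.000 → step 6: x=0.057, v=0.977, θ₁=0.017, ω₁=-1.027, θ₂=0.056, ω₂=-0.033, θ₃=0.123, ω₃=0.203
apply F[6]=+10.000 → step 7: x=0.079, v=1.159, θ₁=-0.006, ω₁=-1.261, θ₂=0.056, ω₂=0.015, θ₃=0.127, ω₃=0.239
apply F[7]=+10.000 → step 8: x=0.104, v=1.348, θ₁=-0.034, ω₁=-1.519, θ₂=0.057, ω₂=0.084, θ₃=0.132, ω₃=0.274
apply F[8]=+10.000 → step 9: x=0.133, v=1.543, θ₁=-0.067, ω₁=-1.800, θ₂=0.059, ω₂=0.171, θ₃=0.138, ω₃=0.305
apply F[9]=+10.000 → step 10: x=0.165, v=1.743, θ₁=-0.106, ω₁=-2.096, θ₂=0.064, ω₂=0.265, θ₃=0.145, ω₃=0.330
apply F[10]=-10.000 → step 11: x=0.199, v=1.587, θ₁=-0.147, ω₁=-2.039, θ₂=0.071, ω₂=0.415, θ₃=0.151, ω₃=0.359
apply F[11]=-10.000 → step 12: x=0.229, v=1.440, θ₁=-0.188, ω₁=-2.018, θ₂=0.081, ω₂=0.600, θ₃=0.159, ω₃=0.387
apply F[12]=-10.000 → step 13: x=0.256, v=1.298, θ₁=-0.228, ω₁=-2.025, θ₂=0.095, ω₂=0.812, θ₃=0.167, ω₃=0.411
apply F[13]=-10.000 → step 14: x=0.281, v=1.160, θ₁=-0.269, ω₁=-2.050, θ₂=0.113, ω₂=1.042, θ₃=0.175, ω₃=0.430
apply F[14]=-10.000 → step 15: x=0.303, v=1.022, θ₁=-0.310, ω₁=-2.084, θ₂=0.136, ω₂=1.281, θ₃=0.184, ω₃=0.443
apply F[15]=-10.000 → step 16: x=0.322, v=0.884, θ₁=-0.352, ω₁=-2.119, θ₂=0.164, ω₂=1.521, θ₃=0.193, ω₃=0.450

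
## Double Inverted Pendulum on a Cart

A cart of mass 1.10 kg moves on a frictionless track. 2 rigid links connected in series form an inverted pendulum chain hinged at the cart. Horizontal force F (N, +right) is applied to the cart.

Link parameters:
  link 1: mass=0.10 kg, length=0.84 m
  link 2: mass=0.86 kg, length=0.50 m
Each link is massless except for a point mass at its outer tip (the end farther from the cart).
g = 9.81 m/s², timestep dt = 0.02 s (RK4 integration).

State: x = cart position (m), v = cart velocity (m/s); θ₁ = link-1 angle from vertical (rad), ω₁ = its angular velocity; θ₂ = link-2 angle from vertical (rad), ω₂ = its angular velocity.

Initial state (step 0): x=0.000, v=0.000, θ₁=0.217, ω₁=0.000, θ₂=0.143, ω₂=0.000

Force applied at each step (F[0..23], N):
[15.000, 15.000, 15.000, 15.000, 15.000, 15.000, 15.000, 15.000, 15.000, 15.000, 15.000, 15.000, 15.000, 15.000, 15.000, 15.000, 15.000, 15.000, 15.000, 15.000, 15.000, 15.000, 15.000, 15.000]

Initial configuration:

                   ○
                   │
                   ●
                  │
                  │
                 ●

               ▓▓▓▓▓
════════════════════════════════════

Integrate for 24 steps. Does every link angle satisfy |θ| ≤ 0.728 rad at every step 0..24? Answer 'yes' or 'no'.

apply F[0]=+15.000 → step 1: x=0.002, v=0.230, θ₁=0.217, ω₁=-0.041, θ₂=0.140, ω₂=-0.330
apply F[1]=+15.000 → step 2: x=0.009, v=0.460, θ₁=0.215, ω₁=-0.073, θ₂=0.130, ω₂=-0.680
apply F[2]=+15.000 → step 3: x=0.021, v=0.692, θ₁=0.214, ω₁=-0.088, θ₂=0.112, ω₂=-1.068
apply F[3]=+15.000 → step 4: x=0.037, v=0.927, θ₁=0.212, ω₁=-0.081, θ₂=0.087, ω₂=-1.509
apply F[4]=+15.000 → step 5: x=0.058, v=1.167, θ₁=0.211, ω₁=-0.054, θ₂=0.052, ω₂=-2.003
apply F[5]=+15.000 → step 6: x=0.084, v=1.411, θ₁=0.210, ω₁=-0.022, θ₂=0.006, ω₂=-2.534
apply F[6]=+15.000 → step 7: x=0.114, v=1.662, θ₁=0.210, ω₁=-0.009, θ₂=-0.050, ω₂=-3.064
apply F[7]=+15.000 → step 8: x=0.150, v=1.918, θ₁=0.209, ω₁=-0.045, θ₂=-0.116, ω₂=-3.550
apply F[8]=+15.000 → step 9: x=0.191, v=2.180, θ₁=0.207, ω₁=-0.148, θ₂=-0.191, ω₂=-3.965
apply F[9]=+15.000 → step 10: x=0.237, v=2.445, θ₁=0.203, ω₁=-0.323, θ₂=-0.274, ω₂=-4.305
apply F[10]=+15.000 → step 11: x=0.289, v=2.713, θ₁=0.194, ω₁=-0.569, θ₂=-0.363, ω₂=-4.574
apply F[11]=+15.000 → step 12: x=0.346, v=2.983, θ₁=0.180, ω₁=-0.880, θ₂=-0.457, ω₂=-4.783
apply F[12]=+15.000 → step 13: x=0.408, v=3.253, θ₁=0.158, ω₁=-1.253, θ₂=-0.554, ω₂=-4.933
apply F[13]=+15.000 → step 14: x=0.476, v=3.525, θ₁=0.129, ω₁=-1.685, θ₂=-0.654, ω₂=-5.023
apply F[14]=+15.000 → step 15: x=0.549, v=3.798, θ₁=0.091, ω₁=-2.173, θ₂=-0.754, ω₂=-5.039
apply F[15]=+15.000 → step 16: x=0.628, v=4.071, θ₁=0.042, ω₁=-2.712, θ₂=-0.855, ω₂=-4.964
apply F[16]=+15.000 → step 17: x=0.712, v=4.344, θ₁=-0.018, ω₁=-3.298, θ₂=-0.952, ω₂=-4.770
apply F[17]=+15.000 → step 18: x=0.802, v=4.615, θ₁=-0.090, ω₁=-3.926, θ₂=-1.044, ω₂=-4.421
apply F[18]=+15.000 → step 19: x=0.897, v=4.884, θ₁=-0.175, ω₁=-4.593, θ₂=-1.128, ω₂=-3.872
apply F[19]=+15.000 → step 20: x=0.997, v=5.147, θ₁=-0.274, ω₁=-5.309, θ₂=-1.198, ω₂=-3.066
apply F[20]=+15.000 → step 21: x=1.102, v=5.397, θ₁=-0.388, ω₁=-6.106, θ₂=-1.248, ω₂=-1.916
apply F[21]=+15.000 → step 22: x=1.213, v=5.624, θ₁=-0.520, ω₁=-7.076, θ₂=-1.271, ω₂=-0.252
apply F[22]=+15.000 → step 23: x=1.327, v=5.786, θ₁=-0.674, ω₁=-8.474, θ₂=-1.252, ω₂=2.361
apply F[23]=+15.000 → step 24: x=1.443, v=5.677, θ₁=-0.866, ω₁=-10.942, θ₂=-1.162, ω₂=7.133
Max |angle| over trajectory = 1.271 rad; bound = 0.728 → exceeded.

Answer: no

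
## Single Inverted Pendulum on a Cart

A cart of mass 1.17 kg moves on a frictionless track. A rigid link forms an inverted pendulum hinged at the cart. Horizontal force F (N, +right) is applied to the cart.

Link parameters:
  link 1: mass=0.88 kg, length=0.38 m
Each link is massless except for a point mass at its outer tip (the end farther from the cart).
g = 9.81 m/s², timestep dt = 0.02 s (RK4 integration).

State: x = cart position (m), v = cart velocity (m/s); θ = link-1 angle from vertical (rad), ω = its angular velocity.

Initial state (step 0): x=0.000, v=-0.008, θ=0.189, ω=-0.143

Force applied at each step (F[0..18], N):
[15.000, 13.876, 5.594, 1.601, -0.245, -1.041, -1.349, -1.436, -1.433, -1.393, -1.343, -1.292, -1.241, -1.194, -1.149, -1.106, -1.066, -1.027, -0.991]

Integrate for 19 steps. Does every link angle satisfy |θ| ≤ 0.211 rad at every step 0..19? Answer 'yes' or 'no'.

Answer: yes

Derivation:
apply F[0]=+15.000 → step 1: x=0.002, v=0.216, θ=0.181, ω=-0.627
apply F[1]=+13.876 → step 2: x=0.008, v=0.424, θ=0.164, ω=-1.077
apply F[2]=+5.594 → step 3: x=0.018, v=0.497, θ=0.142, ω=-1.189
apply F[3]=+1.601 → step 4: x=0.028, v=0.507, θ=0.118, ω=-1.146
apply F[4]=-0.245 → step 5: x=0.038, v=0.488, θ=0.097, ω=-1.041
apply F[5]=-1.041 → step 6: x=0.047, v=0.458, θ=0.077, ω=-0.918
apply F[6]=-1.349 → step 7: x=0.056, v=0.425, θ=0.060, ω=-0.797
apply F[7]=-1.436 → step 8: x=0.064, v=0.393, θ=0.045, ω=-0.686
apply F[8]=-1.433 → step 9: x=0.072, v=0.363, θ=0.032, ω=-0.587
apply F[9]=-1.393 → step 10: x=0.079, v=0.335, θ=0.021, ω=-0.501
apply F[10]=-1.343 → step 11: x=0.085, v=0.310, θ=0.012, ω=-0.425
apply F[11]=-1.292 → step 12: x=0.091, v=0.287, θ=0.004, ω=-0.360
apply F[12]=-1.241 → step 13: x=0.097, v=0.265, θ=-0.002, ω=-0.303
apply F[13]=-1.194 → step 14: x=0.102, v=0.246, θ=-0.008, ω=-0.254
apply F[14]=-1.149 → step 15: x=0.106, v=0.228, θ=-0.012, ω=-0.212
apply F[15]=-1.106 → step 16: x=0.111, v=0.211, θ=-0.016, ω=-0.175
apply F[16]=-1.066 → step 17: x=0.115, v=0.195, θ=-0.020, ω=-0.143
apply F[17]=-1.027 → step 18: x=0.119, v=0.181, θ=-0.022, ω=-0.116
apply F[18]=-0.991 → step 19: x=0.122, v=0.167, θ=-0.024, ω=-0.092
Max |angle| over trajectory = 0.189 rad; bound = 0.211 → within bound.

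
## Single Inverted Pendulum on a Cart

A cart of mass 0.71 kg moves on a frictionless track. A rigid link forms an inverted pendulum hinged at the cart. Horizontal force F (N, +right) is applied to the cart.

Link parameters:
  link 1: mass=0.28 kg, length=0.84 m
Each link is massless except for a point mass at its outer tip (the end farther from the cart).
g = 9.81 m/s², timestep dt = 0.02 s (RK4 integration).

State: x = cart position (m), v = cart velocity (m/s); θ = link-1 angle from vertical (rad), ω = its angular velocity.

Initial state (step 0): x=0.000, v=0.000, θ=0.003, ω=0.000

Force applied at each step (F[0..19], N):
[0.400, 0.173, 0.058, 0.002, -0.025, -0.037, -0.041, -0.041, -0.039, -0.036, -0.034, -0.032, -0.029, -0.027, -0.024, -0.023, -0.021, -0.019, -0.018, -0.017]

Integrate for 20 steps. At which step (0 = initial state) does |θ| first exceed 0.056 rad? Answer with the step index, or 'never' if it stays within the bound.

apply F[0]=+0.400 → step 1: x=0.000, v=0.011, θ=0.003, ω=-0.012
apply F[1]=+0.173 → step 2: x=0.000, v=0.016, θ=0.003, ω=-0.017
apply F[2]=+0.058 → step 3: x=0.001, v=0.017, θ=0.002, ω=-0.019
apply F[3]=+0.002 → step 4: x=0.001, v=0.017, θ=0.002, ω=-0.018
apply F[4]=-0.025 → step 5: x=0.001, v=0.016, θ=0.002, ω=-0.017
apply F[5]=-0.037 → step 6: x=0.002, v=0.015, θ=0.001, ω=-0.015
apply F[6]=-0.041 → step 7: x=0.002, v=0.014, θ=0.001, ω=-0.013
apply F[7]=-0.041 → step 8: x=0.002, v=0.013, θ=0.001, ω=-0.012
apply F[8]=-0.039 → step 9: x=0.002, v=0.011, θ=0.000, ω=-0.010
apply F[9]=-0.036 → step 10: x=0.003, v=0.010, θ=0.000, ω=-0.009
apply F[10]=-0.034 → step 11: x=0.003, v=0.009, θ=0.000, ω=-0.007
apply F[11]=-0.032 → step 12: x=0.003, v=0.009, θ=-0.000, ω=-0.006
apply F[12]=-0.029 → step 13: x=0.003, v=0.008, θ=-0.000, ω=-0.005
apply F[13]=-0.027 → step 14: x=0.003, v=0.007, θ=-0.000, ω=-0.005
apply F[14]=-0.024 → step 15: x=0.004, v=0.006, θ=-0.000, ω=-0.004
apply F[15]=-0.023 → step 16: x=0.004, v=0.006, θ=-0.000, ω=-0.003
apply F[16]=-0.021 → step 17: x=0.004, v=0.005, θ=-0.000, ω=-0.003
apply F[17]=-0.019 → step 18: x=0.004, v=0.005, θ=-0.001, ω=-0.002
apply F[18]=-0.018 → step 19: x=0.004, v=0.004, θ=-0.001, ω=-0.002
apply F[19]=-0.017 → step 20: x=0.004, v=0.004, θ=-0.001, ω=-0.001
max |θ| = 0.003 ≤ 0.056 over all 21 states.

Answer: never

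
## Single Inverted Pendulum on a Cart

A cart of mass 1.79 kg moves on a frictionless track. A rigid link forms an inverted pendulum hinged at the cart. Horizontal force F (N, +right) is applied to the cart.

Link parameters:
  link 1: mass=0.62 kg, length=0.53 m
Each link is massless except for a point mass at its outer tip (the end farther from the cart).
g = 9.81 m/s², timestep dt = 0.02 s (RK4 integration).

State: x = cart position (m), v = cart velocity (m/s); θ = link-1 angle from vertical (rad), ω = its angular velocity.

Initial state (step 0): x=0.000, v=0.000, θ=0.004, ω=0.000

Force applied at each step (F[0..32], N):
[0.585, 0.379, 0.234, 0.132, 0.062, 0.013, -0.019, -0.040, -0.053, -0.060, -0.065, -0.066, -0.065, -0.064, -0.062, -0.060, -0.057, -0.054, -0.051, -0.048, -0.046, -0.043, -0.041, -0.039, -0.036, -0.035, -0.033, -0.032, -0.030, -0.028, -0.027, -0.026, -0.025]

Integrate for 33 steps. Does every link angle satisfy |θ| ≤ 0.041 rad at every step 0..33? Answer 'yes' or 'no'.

apply F[0]=+0.585 → step 1: x=0.000, v=0.006, θ=0.004, ω=-0.010
apply F[1]=+0.379 → step 2: x=0.000, v=0.010, θ=0.004, ω=-0.016
apply F[2]=+0.234 → step 3: x=0.000, v=0.013, θ=0.003, ω=-0.020
apply F[3]=+0.132 → step 4: x=0.001, v=0.014, θ=0.003, ω=-0.021
apply F[4]=+0.062 → step 5: x=0.001, v=0.014, θ=0.002, ω=-0.021
apply F[5]=+0.013 → step 6: x=0.001, v=0.014, θ=0.002, ω=-0.020
apply F[6]=-0.019 → step 7: x=0.002, v=0.014, θ=0.002, ω=-0.019
apply F[7]=-0.040 → step 8: x=0.002, v=0.014, θ=0.001, ω=-0.017
apply F[8]=-0.053 → step 9: x=0.002, v=0.013, θ=0.001, ω=-0.016
apply F[9]=-0.060 → step 10: x=0.002, v=0.012, θ=0.001, ω=-0.014
apply F[10]=-0.065 → step 11: x=0.003, v=0.011, θ=0.000, ω=-0.012
apply F[11]=-0.066 → step 12: x=0.003, v=0.011, θ=0.000, ω=-0.011
apply F[12]=-0.065 → step 13: x=0.003, v=0.010, θ=-0.000, ω=-0.009
apply F[13]=-0.064 → step 14: x=0.003, v=0.009, θ=-0.000, ω=-0.008
apply F[14]=-0.062 → step 15: x=0.003, v=0.008, θ=-0.000, ω=-0.007
apply F[15]=-0.060 → step 16: x=0.004, v=0.008, θ=-0.000, ω=-0.006
apply F[16]=-0.057 → step 17: x=0.004, v=0.007, θ=-0.001, ω=-0.005
apply F[17]=-0.054 → step 18: x=0.004, v=0.007, θ=-0.001, ω=-0.004
apply F[18]=-0.051 → step 19: x=0.004, v=0.006, θ=-0.001, ω=-0.003
apply F[19]=-0.048 → step 20: x=0.004, v=0.006, θ=-0.001, ω=-0.003
apply F[20]=-0.046 → step 21: x=0.004, v=0.005, θ=-0.001, ω=-0.002
apply F[21]=-0.043 → step 22: x=0.004, v=0.005, θ=-0.001, ω=-0.002
apply F[22]=-0.041 → step 23: x=0.004, v=0.004, θ=-0.001, ω=-0.001
apply F[23]=-0.039 → step 24: x=0.004, v=0.004, θ=-0.001, ω=-0.001
apply F[24]=-0.036 → step 25: x=0.005, v=0.004, θ=-0.001, ω=-0.000
apply F[25]=-0.035 → step 26: x=0.005, v=0.003, θ=-0.001, ω=-0.000
apply F[26]=-0.033 → step 27: x=0.005, v=0.003, θ=-0.001, ω=0.000
apply F[27]=-0.032 → step 28: x=0.005, v=0.003, θ=-0.001, ω=0.000
apply F[28]=-0.030 → step 29: x=0.005, v=0.002, θ=-0.001, ω=0.000
apply F[29]=-0.028 → step 30: x=0.005, v=0.002, θ=-0.001, ω=0.001
apply F[30]=-0.027 → step 31: x=0.005, v=0.002, θ=-0.001, ω=0.001
apply F[31]=-0.026 → step 32: x=0.005, v=0.002, θ=-0.001, ω=0.001
apply F[32]=-0.025 → step 33: x=0.005, v=0.002, θ=-0.001, ω=0.001
Max |angle| over trajectory = 0.004 rad; bound = 0.041 → within bound.

Answer: yes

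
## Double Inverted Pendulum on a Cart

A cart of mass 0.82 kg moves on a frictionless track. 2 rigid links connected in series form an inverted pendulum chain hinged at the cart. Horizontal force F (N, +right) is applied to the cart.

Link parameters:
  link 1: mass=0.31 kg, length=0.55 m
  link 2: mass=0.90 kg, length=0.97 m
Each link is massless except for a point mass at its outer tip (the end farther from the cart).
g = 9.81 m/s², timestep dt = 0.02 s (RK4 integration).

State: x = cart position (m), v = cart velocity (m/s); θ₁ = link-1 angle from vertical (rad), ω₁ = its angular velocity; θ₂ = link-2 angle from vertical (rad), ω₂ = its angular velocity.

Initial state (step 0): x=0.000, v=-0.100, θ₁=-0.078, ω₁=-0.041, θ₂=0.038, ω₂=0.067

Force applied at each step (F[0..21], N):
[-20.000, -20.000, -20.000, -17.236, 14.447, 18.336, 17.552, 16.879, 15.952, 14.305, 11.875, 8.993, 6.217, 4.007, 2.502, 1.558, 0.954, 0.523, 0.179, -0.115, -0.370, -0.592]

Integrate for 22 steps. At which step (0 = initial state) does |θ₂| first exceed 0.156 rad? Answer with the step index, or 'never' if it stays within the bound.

apply F[0]=-20.000 → step 1: x=-0.007, v=-0.563, θ₁=-0.072, ω₁=0.638, θ₂=0.040, ω₂=0.169
apply F[1]=-20.000 → step 2: x=-0.023, v=-1.031, θ₁=-0.052, ω₁=1.351, θ₂=0.045, ω₂=0.257
apply F[2]=-20.000 → step 3: x=-0.048, v=-1.510, θ₁=-0.018, ω₁=2.130, θ₂=0.050, ω₂=0.316
apply F[3]=-17.236 → step 4: x=-0.082, v=-1.931, θ₁=0.032, ω₁=2.866, θ₂=0.057, ω₂=0.341
apply F[4]=+14.447 → step 5: x=-0.118, v=-1.591, θ₁=0.083, ω₁=2.270, θ₂=0.064, ω₂=0.341
apply F[5]=+18.336 → step 6: x=-0.145, v=-1.174, θ₁=0.122, ω₁=1.591, θ₂=0.071, ω₂=0.312
apply F[6]=+17.552 → step 7: x=-0.165, v=-0.791, θ₁=0.148, ω₁=1.022, θ₂=0.076, ω₂=0.255
apply F[7]=+16.879 → step 8: x=-0.177, v=-0.434, θ₁=0.163, ω₁=0.534, θ₂=0.081, ω₂=0.181
apply F[8]=+15.952 → step 9: x=-0.182, v=-0.104, θ₁=0.170, ω₁=0.111, θ₂=0.083, ω₂=0.098
apply F[9]=+14.305 → step 10: x=-0.182, v=0.186, θ₁=0.169, ω₁=-0.241, θ₂=0.085, ω₂=0.016
apply F[10]=+11.875 → step 11: x=-0.176, v=0.421, θ₁=0.161, ω₁=-0.507, θ₂=0.084, ω₂=-0.057
apply F[11]=+8.993 → step 12: x=-0.165, v=0.591, θ₁=0.149, ω₁=-0.678, θ₂=0.082, ω₂=-0.119
apply F[12]=+6.217 → step 13: x=-0.152, v=0.701, θ₁=0.135, ω₁=-0.759, θ₂=0.079, ω₂=-0.169
apply F[13]=+4.007 → step 14: x=-0.138, v=0.762, θ₁=0.120, ω₁=-0.774, θ₂=0.076, ω₂=-0.208
apply F[14]=+2.502 → step 15: x=-0.122, v=0.792, θ₁=0.105, ω₁=-0.748, θ₂=0.071, ω₂=-0.237
apply F[15]=+1.558 → step 16: x=-0.106, v=0.802, θ₁=0.090, ω₁=-0.705, θ₂=0.066, ω₂=-0.259
apply F[16]=+0.954 → step 17: x=-0.090, v=0.803, θ₁=0.076, ω₁=-0.656, θ₂=0.061, ω₂=-0.274
apply F[17]=+0.523 → step 18: x=-0.074, v=0.796, θ₁=0.064, ω₁=-0.607, θ₂=0.055, ω₂=-0.283
apply F[18]=+0.179 → step 19: x=-0.059, v=0.784, θ₁=0.052, ω₁=-0.559, θ₂=0.050, ω₂=-0.287
apply F[19]=-0.115 → step 20: x=-0.043, v=0.768, θ₁=0.042, ω₁=-0.513, θ₂=0.044, ω₂=-0.287
apply F[20]=-0.370 → step 21: x=-0.028, v=0.748, θ₁=0.032, ω₁=-0.469, θ₂=0.038, ω₂=-0.284
apply F[21]=-0.592 → step 22: x=-0.013, v=0.726, θ₁=0.023, ω₁=-0.428, θ₂=0.032, ω₂=-0.278
max |θ₂| = 0.085 ≤ 0.156 over all 23 states.

Answer: never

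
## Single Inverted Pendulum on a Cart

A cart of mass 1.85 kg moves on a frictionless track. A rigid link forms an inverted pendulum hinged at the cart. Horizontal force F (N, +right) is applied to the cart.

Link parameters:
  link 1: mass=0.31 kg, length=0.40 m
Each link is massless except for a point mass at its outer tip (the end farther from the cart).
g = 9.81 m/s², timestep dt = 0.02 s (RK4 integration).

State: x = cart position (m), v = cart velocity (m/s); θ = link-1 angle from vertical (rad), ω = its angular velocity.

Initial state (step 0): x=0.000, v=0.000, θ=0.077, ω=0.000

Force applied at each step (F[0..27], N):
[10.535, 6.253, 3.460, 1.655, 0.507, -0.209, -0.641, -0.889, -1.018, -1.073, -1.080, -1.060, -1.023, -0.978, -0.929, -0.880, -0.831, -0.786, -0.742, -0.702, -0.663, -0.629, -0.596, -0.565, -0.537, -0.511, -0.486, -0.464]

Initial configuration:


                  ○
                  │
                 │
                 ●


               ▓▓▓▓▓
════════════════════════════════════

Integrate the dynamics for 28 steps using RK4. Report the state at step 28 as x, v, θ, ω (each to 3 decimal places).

apply F[0]=+10.535 → step 1: x=0.001, v=0.111, θ=0.075, ω=-0.240
apply F[1]=+6.253 → step 2: x=0.004, v=0.176, θ=0.069, ω=-0.367
apply F[2]=+3.460 → step 3: x=0.008, v=0.212, θ=0.061, ω=-0.424
apply F[3]=+1.655 → step 4: x=0.012, v=0.228, θ=0.052, ω=-0.436
apply F[4]=+0.507 → step 5: x=0.017, v=0.232, θ=0.043, ω=-0.423
apply F[5]=-0.209 → step 6: x=0.021, v=0.228, θ=0.035, ω=-0.394
apply F[6]=-0.641 → step 7: x=0.026, v=0.220, θ=0.028, ω=-0.359
apply F[7]=-0.889 → step 8: x=0.030, v=0.210, θ=0.021, ω=-0.321
apply F[8]=-1.018 → step 9: x=0.034, v=0.198, θ=0.015, ω=-0.284
apply F[9]=-1.073 → step 10: x=0.038, v=0.186, θ=0.010, ω=-0.248
apply F[10]=-1.080 → step 11: x=0.042, v=0.174, θ=0.005, ω=-0.214
apply F[11]=-1.060 → step 12: x=0.045, v=0.163, θ=0.001, ω=-0.184
apply F[12]=-1.023 → step 13: x=0.048, v=0.152, θ=-0.002, ω=-0.157
apply F[13]=-0.978 → step 14: x=0.051, v=0.141, θ=-0.005, ω=-0.132
apply F[14]=-0.929 → step 15: x=0.054, v=0.131, θ=-0.008, ω=-0.111
apply F[15]=-0.880 → step 16: x=0.056, v=0.122, θ=-0.010, ω=-0.092
apply F[16]=-0.831 → step 17: x=0.059, v=0.114, θ=-0.011, ω=-0.076
apply F[17]=-0.786 → step 18: x=0.061, v=0.106, θ=-0.013, ω=-0.062
apply F[18]=-0.742 → step 19: x=0.063, v=0.098, θ=-0.014, ω=-0.049
apply F[19]=-0.702 → step 20: x=0.065, v=0.091, θ=-0.015, ω=-0.038
apply F[20]=-0.663 → step 21: x=0.067, v=0.084, θ=-0.015, ω=-0.029
apply F[21]=-0.629 → step 22: x=0.068, v=0.078, θ=-0.016, ω=-0.021
apply F[22]=-0.596 → step 23: x=0.070, v=0.072, θ=-0.016, ω=-0.014
apply F[23]=-0.565 → step 24: x=0.071, v=0.066, θ=-0.017, ω=-0.008
apply F[24]=-0.537 → step 25: x=0.072, v=0.061, θ=-0.017, ω=-0.003
apply F[25]=-0.511 → step 26: x=0.074, v=0.056, θ=-0.017, ω=0.001
apply F[26]=-0.486 → step 27: x=0.075, v=0.051, θ=-0.017, ω=0.005
apply F[27]=-0.464 → step 28: x=0.076, v=0.047, θ=-0.016, ω=0.008

Answer: x=0.076, v=0.047, θ=-0.016, ω=0.008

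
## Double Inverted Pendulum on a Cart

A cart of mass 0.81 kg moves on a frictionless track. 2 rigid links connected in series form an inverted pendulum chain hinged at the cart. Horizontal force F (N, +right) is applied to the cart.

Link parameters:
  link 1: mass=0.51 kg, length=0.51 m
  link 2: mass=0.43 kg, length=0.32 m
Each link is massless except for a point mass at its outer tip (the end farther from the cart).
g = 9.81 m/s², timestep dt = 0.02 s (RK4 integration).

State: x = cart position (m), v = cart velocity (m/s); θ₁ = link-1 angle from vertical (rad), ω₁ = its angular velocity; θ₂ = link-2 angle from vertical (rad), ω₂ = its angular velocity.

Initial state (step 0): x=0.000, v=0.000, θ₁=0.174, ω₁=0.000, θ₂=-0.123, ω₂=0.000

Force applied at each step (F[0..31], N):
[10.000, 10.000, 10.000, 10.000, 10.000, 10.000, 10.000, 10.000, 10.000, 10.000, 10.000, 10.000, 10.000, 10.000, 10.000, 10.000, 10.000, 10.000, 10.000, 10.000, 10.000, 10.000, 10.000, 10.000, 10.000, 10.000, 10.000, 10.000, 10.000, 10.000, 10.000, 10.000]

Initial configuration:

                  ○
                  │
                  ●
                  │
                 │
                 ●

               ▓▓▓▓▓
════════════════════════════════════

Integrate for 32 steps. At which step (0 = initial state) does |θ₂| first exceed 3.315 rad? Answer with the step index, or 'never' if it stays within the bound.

Answer: never

Derivation:
apply F[0]=+10.000 → step 1: x=0.002, v=0.204, θ₁=0.172, ω₁=-0.230, θ₂=-0.127, ω₂=-0.359
apply F[1]=+10.000 → step 2: x=0.008, v=0.410, θ₁=0.165, ω₁=-0.466, θ₂=-0.137, ω₂=-0.717
apply F[2]=+10.000 → step 3: x=0.018, v=0.619, θ₁=0.153, ω₁=-0.714, θ₂=-0.155, ω₂=-1.073
apply F[3]=+10.000 → step 4: x=0.033, v=0.833, θ₁=0.136, ω₁=-0.980, θ₂=-0.180, ω₂=-1.422
apply F[4]=+10.000 → step 5: x=0.052, v=1.053, θ₁=0.114, ω₁=-1.272, θ₂=-0.212, ω₂=-1.761
apply F[5]=+10.000 → step 6: x=0.075, v=1.280, θ₁=0.085, ω₁=-1.597, θ₂=-0.251, ω₂=-2.081
apply F[6]=+10.000 → step 7: x=0.103, v=1.515, θ₁=0.049, ω₁=-1.961, θ₂=-0.295, ω₂=-2.372
apply F[7]=+10.000 → step 8: x=0.136, v=1.758, θ₁=0.006, ω₁=-2.371, θ₂=-0.345, ω₂=-2.619
apply F[8]=+10.000 → step 9: x=0.173, v=2.006, θ₁=-0.046, ω₁=-2.831, θ₂=-0.399, ω₂=-2.804
apply F[9]=+10.000 → step 10: x=0.216, v=2.258, θ₁=-0.107, ω₁=-3.339, θ₂=-0.457, ω₂=-2.907
apply F[10]=+10.000 → step 11: x=0.264, v=2.504, θ₁=-0.180, ω₁=-3.888, θ₂=-0.515, ω₂=-2.911
apply F[11]=+10.000 → step 12: x=0.316, v=2.737, θ₁=-0.263, ω₁=-4.459, θ₂=-0.572, ω₂=-2.811
apply F[12]=+10.000 → step 13: x=0.373, v=2.942, θ₁=-0.358, ω₁=-5.024, θ₂=-0.627, ω₂=-2.618
apply F[13]=+10.000 → step 14: x=0.434, v=3.105, θ₁=-0.464, ω₁=-5.549, θ₂=-0.677, ω₂=-2.371
apply F[14]=+10.000 → step 15: x=0.497, v=3.216, θ₁=-0.579, ω₁=-6.002, θ₂=-0.722, ω₂=-2.132
apply F[15]=+10.000 → step 16: x=0.562, v=3.271, θ₁=-0.703, ω₁=-6.368, θ₂=-0.763, ω₂=-1.972
apply F[16]=+10.000 → step 17: x=0.627, v=3.273, θ₁=-0.833, ω₁=-6.645, θ₂=-0.802, ω₂=-1.948
apply F[17]=+10.000 → step 18: x=0.692, v=3.230, θ₁=-0.969, ω₁=-6.851, θ₂=-0.842, ω₂=-2.094
apply F[18]=+10.000 → step 19: x=0.756, v=3.150, θ₁=-1.107, ω₁=-7.006, θ₂=-0.887, ω₂=-2.421
apply F[19]=+10.000 → step 20: x=0.818, v=3.040, θ₁=-1.249, ω₁=-7.129, θ₂=-0.940, ω₂=-2.924
apply F[20]=+10.000 → step 21: x=0.878, v=2.904, θ₁=-1.392, ω₁=-7.233, θ₂=-1.005, ω₂=-3.596
apply F[21]=+10.000 → step 22: x=0.934, v=2.743, θ₁=-1.538, ω₁=-7.327, θ₂=-1.085, ω₂=-4.429
apply F[22]=+10.000 → step 23: x=0.987, v=2.558, θ₁=-1.685, ω₁=-7.410, θ₂=-1.183, ω₂=-5.420
apply F[23]=+10.000 → step 24: x=1.036, v=2.347, θ₁=-1.834, ω₁=-7.477, θ₂=-1.303, ω₂=-6.570
apply F[24]=+10.000 → step 25: x=1.081, v=2.106, θ₁=-1.984, ω₁=-7.520, θ₂=-1.447, ω₂=-7.882
apply F[25]=+10.000 → step 26: x=1.120, v=1.834, θ₁=-2.135, ω₁=-7.530, θ₂=-1.619, ω₂=-9.359
apply F[26]=+10.000 → step 27: x=1.154, v=1.523, θ₁=-2.285, ω₁=-7.509, θ₂=-1.822, ω₂=-10.989
apply F[27]=+10.000 → step 28: x=1.181, v=1.170, θ₁=-2.435, ω₁=-7.489, θ₂=-2.059, ω₂=-12.720
apply F[28]=+10.000 → step 29: x=1.201, v=0.778, θ₁=-2.585, ω₁=-7.553, θ₂=-2.331, ω₂=-14.395
apply F[29]=+10.000 → step 30: x=1.212, v=0.380, θ₁=-2.739, ω₁=-7.837, θ₂=-2.632, ω₂=-15.636
apply F[30]=+10.000 → step 31: x=1.216, v=0.082, θ₁=-2.901, ω₁=-8.406, θ₂=-2.949, ω₂=-15.862
apply F[31]=+10.000 → step 32: x=1.217, v=0.039, θ₁=-3.075, ω₁=-9.022, θ₂=-3.257, ω₂=-14.755
max |θ₂| = 3.257 ≤ 3.315 over all 33 states.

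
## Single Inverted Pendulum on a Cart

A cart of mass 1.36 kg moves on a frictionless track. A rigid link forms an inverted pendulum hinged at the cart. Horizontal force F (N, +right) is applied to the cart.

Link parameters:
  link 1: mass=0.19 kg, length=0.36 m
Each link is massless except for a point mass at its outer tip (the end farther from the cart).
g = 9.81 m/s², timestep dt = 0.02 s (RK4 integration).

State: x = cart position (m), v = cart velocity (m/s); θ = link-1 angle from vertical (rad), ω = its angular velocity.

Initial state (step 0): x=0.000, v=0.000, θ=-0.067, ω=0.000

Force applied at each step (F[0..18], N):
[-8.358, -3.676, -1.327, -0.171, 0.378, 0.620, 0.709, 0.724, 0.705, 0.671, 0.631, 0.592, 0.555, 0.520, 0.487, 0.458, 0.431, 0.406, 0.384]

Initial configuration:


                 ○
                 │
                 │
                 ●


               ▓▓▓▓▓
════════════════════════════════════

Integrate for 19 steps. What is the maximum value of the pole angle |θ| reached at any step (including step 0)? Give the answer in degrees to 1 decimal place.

Answer: 3.8°

Derivation:
apply F[0]=-8.358 → step 1: x=-0.001, v=-0.121, θ=-0.064, ω=0.300
apply F[1]=-3.676 → step 2: x=-0.004, v=-0.173, θ=-0.057, ω=0.412
apply F[2]=-1.327 → step 3: x=-0.008, v=-0.191, θ=-0.048, ω=0.433
apply F[3]=-0.171 → step 4: x=-0.012, v=-0.193, θ=-0.040, ω=0.413
apply F[4]=+0.378 → step 5: x=-0.015, v=-0.186, θ=-0.032, ω=0.375
apply F[5]=+0.620 → step 6: x=-0.019, v=-0.176, θ=-0.025, ω=0.332
apply F[6]=+0.709 → step 7: x=-0.022, v=-0.165, θ=-0.019, ω=0.289
apply F[7]=+0.724 → step 8: x=-0.026, v=-0.154, θ=-0.013, ω=0.250
apply F[8]=+0.705 → step 9: x=-0.029, v=-0.144, θ=-0.009, ω=0.214
apply F[9]=+0.671 → step 10: x=-0.031, v=-0.134, θ=-0.005, ω=0.182
apply F[10]=+0.631 → step 11: x=-0.034, v=-0.124, θ=-0.002, ω=0.155
apply F[11]=+0.592 → step 12: x=-0.036, v=-0.115, θ=0.001, ω=0.130
apply F[12]=+0.555 → step 13: x=-0.039, v=-0.107, θ=0.004, ω=0.109
apply F[13]=+0.520 → step 14: x=-0.041, v=-0.100, θ=0.006, ω=0.091
apply F[14]=+0.487 → step 15: x=-0.043, v=-0.093, θ=0.007, ω=0.075
apply F[15]=+0.458 → step 16: x=-0.044, v=-0.086, θ=0.009, ω=0.062
apply F[16]=+0.431 → step 17: x=-0.046, v=-0.080, θ=0.010, ω=0.050
apply F[17]=+0.406 → step 18: x=-0.048, v=-0.075, θ=0.011, ω=0.040
apply F[18]=+0.384 → step 19: x=-0.049, v=-0.069, θ=0.011, ω=0.031
Max |angle| over trajectory = 0.067 rad = 3.8°.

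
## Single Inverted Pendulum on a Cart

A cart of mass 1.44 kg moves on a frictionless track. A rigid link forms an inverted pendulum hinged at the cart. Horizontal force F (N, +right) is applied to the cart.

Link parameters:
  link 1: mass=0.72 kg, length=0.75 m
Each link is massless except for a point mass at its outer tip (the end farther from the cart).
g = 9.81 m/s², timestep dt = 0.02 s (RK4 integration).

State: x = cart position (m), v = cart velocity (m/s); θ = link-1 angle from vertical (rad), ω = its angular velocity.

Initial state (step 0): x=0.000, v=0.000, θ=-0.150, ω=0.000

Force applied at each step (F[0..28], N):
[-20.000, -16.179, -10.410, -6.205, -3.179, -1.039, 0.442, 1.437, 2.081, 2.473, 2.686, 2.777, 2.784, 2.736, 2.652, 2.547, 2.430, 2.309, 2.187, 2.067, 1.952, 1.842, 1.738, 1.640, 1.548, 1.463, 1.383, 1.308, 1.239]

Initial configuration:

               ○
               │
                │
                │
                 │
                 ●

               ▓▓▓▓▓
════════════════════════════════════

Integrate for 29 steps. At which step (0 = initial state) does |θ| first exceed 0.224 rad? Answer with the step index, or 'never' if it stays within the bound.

Answer: never

Derivation:
apply F[0]=-20.000 → step 1: x=-0.003, v=-0.261, θ=-0.147, ω=0.305
apply F[1]=-16.179 → step 2: x=-0.010, v=-0.469, θ=-0.138, ω=0.543
apply F[2]=-10.410 → step 3: x=-0.021, v=-0.600, θ=-0.126, ω=0.682
apply F[3]=-6.205 → step 4: x=-0.033, v=-0.675, θ=-0.112, ω=0.749
apply F[4]=-3.179 → step 5: x=-0.047, v=-0.709, θ=-0.097, ω=0.767
apply F[5]=-1.039 → step 6: x=-0.061, v=-0.715, θ=-0.082, ω=0.752
apply F[6]=+0.442 → step 7: x=-0.076, v=-0.702, θ=-0.067, ω=0.715
apply F[7]=+1.437 → step 8: x=-0.089, v=-0.677, θ=-0.053, ω=0.666
apply F[8]=+2.081 → step 9: x=-0.103, v=-0.643, θ=-0.040, ω=0.609
apply F[9]=+2.473 → step 10: x=-0.115, v=-0.606, θ=-0.029, ω=0.550
apply F[10]=+2.686 → step 11: x=-0.127, v=-0.566, θ=-0.018, ω=0.491
apply F[11]=+2.777 → step 12: x=-0.138, v=-0.526, θ=-0.009, ω=0.434
apply F[12]=+2.784 → step 13: x=-0.148, v=-0.487, θ=-0.001, ω=0.381
apply F[13]=+2.736 → step 14: x=-0.157, v=-0.449, θ=0.006, ω=0.331
apply F[14]=+2.652 → step 15: x=-0.166, v=-0.413, θ=0.012, ω=0.286
apply F[15]=+2.547 → step 16: x=-0.174, v=-0.380, θ=0.018, ω=0.244
apply F[16]=+2.430 → step 17: x=-0.181, v=-0.348, θ=0.022, ω=0.207
apply F[17]=+2.309 → step 18: x=-0.188, v=-0.318, θ=0.026, ω=0.174
apply F[18]=+2.187 → step 19: x=-0.194, v=-0.290, θ=0.029, ω=0.144
apply F[19]=+2.067 → step 20: x=-0.199, v=-0.265, θ=0.032, ω=0.118
apply F[20]=+1.952 → step 21: x=-0.204, v=-0.241, θ=0.034, ω=0.095
apply F[21]=+1.842 → step 22: x=-0.209, v=-0.219, θ=0.035, ω=0.074
apply F[22]=+1.738 → step 23: x=-0.213, v=-0.198, θ=0.037, ω=0.056
apply F[23]=+1.640 → step 24: x=-0.217, v=-0.179, θ=0.038, ω=0.040
apply F[24]=+1.548 → step 25: x=-0.220, v=-0.161, θ=0.038, ω=0.027
apply F[25]=+1.463 → step 26: x=-0.223, v=-0.145, θ=0.039, ω=0.015
apply F[26]=+1.383 → step 27: x=-0.226, v=-0.129, θ=0.039, ω=0.005
apply F[27]=+1.308 → step 28: x=-0.229, v=-0.115, θ=0.039, ω=-0.004
apply F[28]=+1.239 → step 29: x=-0.231, v=-0.102, θ=0.039, ω=-0.012
max |θ| = 0.150 ≤ 0.224 over all 30 states.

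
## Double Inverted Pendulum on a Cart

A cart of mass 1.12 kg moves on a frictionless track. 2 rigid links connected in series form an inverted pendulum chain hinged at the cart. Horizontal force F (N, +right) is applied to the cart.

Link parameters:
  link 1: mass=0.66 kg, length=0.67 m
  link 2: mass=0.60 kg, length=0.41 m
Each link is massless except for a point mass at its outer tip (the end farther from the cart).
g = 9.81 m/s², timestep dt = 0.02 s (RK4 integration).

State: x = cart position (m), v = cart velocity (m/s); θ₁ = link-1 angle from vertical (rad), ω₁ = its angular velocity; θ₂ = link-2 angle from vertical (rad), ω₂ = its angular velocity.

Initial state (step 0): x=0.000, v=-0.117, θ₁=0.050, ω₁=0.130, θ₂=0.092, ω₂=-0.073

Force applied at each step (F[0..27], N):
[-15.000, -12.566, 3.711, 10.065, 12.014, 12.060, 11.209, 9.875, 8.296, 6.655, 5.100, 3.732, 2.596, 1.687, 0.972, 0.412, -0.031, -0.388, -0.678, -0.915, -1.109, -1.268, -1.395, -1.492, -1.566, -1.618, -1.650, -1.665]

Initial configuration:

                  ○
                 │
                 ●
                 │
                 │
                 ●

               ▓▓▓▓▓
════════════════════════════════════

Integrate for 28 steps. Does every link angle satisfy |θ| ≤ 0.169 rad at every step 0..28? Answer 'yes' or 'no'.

Answer: yes

Derivation:
apply F[0]=-15.000 → step 1: x=-0.005, v=-0.395, θ₁=0.057, ω₁=0.551, θ₂=0.091, ω₂=-0.041
apply F[1]=-12.566 → step 2: x=-0.015, v=-0.632, θ₁=0.071, ω₁=0.916, θ₂=0.090, ω₂=-0.019
apply F[2]=+3.711 → step 3: x=-0.028, v=-0.583, θ₁=0.089, ω₁=0.864, θ₂=0.090, ω₂=-0.010
apply F[3]=+10.065 → step 4: x=-0.038, v=-0.425, θ₁=0.104, ω₁=0.660, θ₂=0.090, ω₂=-0.017
apply F[4]=+12.014 → step 5: x=-0.044, v=-0.237, θ₁=0.115, ω₁=0.419, θ₂=0.089, ω₂=-0.038
apply F[5]=+12.060 → step 6: x=-0.047, v=-0.050, θ₁=0.121, ω₁=0.186, θ₂=0.088, ω₂=-0.067
apply F[6]=+11.209 → step 7: x=-0.046, v=0.120, θ₁=0.123, ω₁=-0.021, θ₂=0.087, ω₂=-0.102
apply F[7]=+9.875 → step 8: x=-0.043, v=0.267, θ₁=0.121, ω₁=-0.193, θ₂=0.084, ω₂=-0.139
apply F[8]=+8.296 → step 9: x=-0.036, v=0.388, θ₁=0.116, ω₁=-0.327, θ₂=0.081, ω₂=-0.173
apply F[9]=+6.655 → step 10: x=-0.027, v=0.481, θ₁=0.108, ω₁=-0.424, θ₂=0.077, ω₂=-0.204
apply F[10]=+5.100 → step 11: x=-0.017, v=0.549, θ₁=0.099, ω₁=-0.487, θ₂=0.073, ω₂=-0.231
apply F[11]=+3.732 → step 12: x=-0.006, v=0.595, θ₁=0.089, ω₁=-0.521, θ₂=0.068, ω₂=-0.252
apply F[12]=+2.596 → step 13: x=0.007, v=0.623, θ₁=0.078, ω₁=-0.534, θ₂=0.063, ω₂=-0.269
apply F[13]=+1.687 → step 14: x=0.019, v=0.638, θ₁=0.068, ω₁=-0.530, θ₂=0.057, ω₂=-0.280
apply F[14]=+0.972 → step 15: x=0.032, v=0.641, θ₁=0.057, ω₁=-0.516, θ₂=0.052, ω₂=-0.287
apply F[15]=+0.412 → step 16: x=0.045, v=0.638, θ₁=0.047, ω₁=-0.494, θ₂=0.046, ω₂=-0.291
apply F[16]=-0.031 → step 17: x=0.057, v=0.628, θ₁=0.038, ω₁=-0.467, θ₂=0.040, ω₂=-0.290
apply F[17]=-0.388 → step 18: x=0.070, v=0.614, θ₁=0.029, ω₁=-0.437, θ₂=0.034, ω₂=-0.286
apply F[18]=-0.678 → step 19: x=0.082, v=0.596, θ₁=0.020, ω₁=-0.406, θ₂=0.029, ω₂=-0.280
apply F[19]=-0.915 → step 20: x=0.094, v=0.577, θ₁=0.012, ω₁=-0.374, θ₂=0.023, ω₂=-0.271
apply F[20]=-1.109 → step 21: x=0.105, v=0.555, θ₁=0.005, ω₁=-0.342, θ₂=0.018, ω₂=-0.261
apply F[21]=-1.268 → step 22: x=0.116, v=0.532, θ₁=-0.001, ω₁=-0.311, θ₂=0.013, ω₂=-0.249
apply F[22]=-1.395 → step 23: x=0.126, v=0.508, θ₁=-0.007, ω₁=-0.280, θ₂=0.008, ω₂=-0.236
apply F[23]=-1.492 → step 24: x=0.136, v=0.483, θ₁=-0.013, ω₁=-0.251, θ₂=0.003, ω₂=-0.222
apply F[24]=-1.566 → step 25: x=0.146, v=0.459, θ₁=-0.017, ω₁=-0.223, θ₂=-0.001, ω₂=-0.207
apply F[25]=-1.618 → step 26: x=0.155, v=0.434, θ₁=-0.021, ω₁=-0.196, θ₂=-0.005, ω₂=-0.192
apply F[26]=-1.650 → step 27: x=0.163, v=0.410, θ₁=-0.025, ω₁=-0.171, θ₂=-0.009, ω₂=-0.177
apply F[27]=-1.665 → step 28: x=0.171, v=0.386, θ₁=-0.028, ω₁=-0.148, θ₂=-0.012, ω₂=-0.162
Max |angle| over trajectory = 0.123 rad; bound = 0.169 → within bound.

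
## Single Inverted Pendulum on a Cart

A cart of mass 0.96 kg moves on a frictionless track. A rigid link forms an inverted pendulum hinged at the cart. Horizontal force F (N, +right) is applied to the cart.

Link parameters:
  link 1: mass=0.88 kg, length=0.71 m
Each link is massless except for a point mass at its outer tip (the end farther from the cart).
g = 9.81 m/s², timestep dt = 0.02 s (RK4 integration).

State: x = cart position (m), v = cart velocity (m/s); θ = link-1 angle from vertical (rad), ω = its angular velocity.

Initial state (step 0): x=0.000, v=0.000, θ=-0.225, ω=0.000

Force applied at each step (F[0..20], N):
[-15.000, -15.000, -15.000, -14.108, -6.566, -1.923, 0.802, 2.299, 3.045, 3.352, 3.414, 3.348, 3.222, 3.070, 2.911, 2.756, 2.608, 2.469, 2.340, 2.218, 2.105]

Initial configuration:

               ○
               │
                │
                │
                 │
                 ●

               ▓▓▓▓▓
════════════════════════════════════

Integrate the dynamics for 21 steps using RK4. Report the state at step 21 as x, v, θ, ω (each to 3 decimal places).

Answer: x=-0.303, v=-0.340, θ=0.055, ω=0.117

Derivation:
apply F[0]=-15.000 → step 1: x=-0.003, v=-0.262, θ=-0.222, ω=0.298
apply F[1]=-15.000 → step 2: x=-0.010, v=-0.526, θ=-0.213, ω=0.601
apply F[2]=-15.000 → step 3: x=-0.024, v=-0.793, θ=-0.198, ω=0.914
apply F[3]=-14.108 → step 4: x=-0.042, v=-1.049, θ=-0.177, ω=1.216
apply F[4]=-6.566 → step 5: x=-0.064, v=-1.157, θ=-0.151, ω=1.321
apply F[5]=-1.923 → step 6: x=-0.087, v=-1.176, θ=-0.125, ω=1.309
apply F[6]=+0.802 → step 7: x=-0.111, v=-1.142, θ=-0.100, ω=1.230
apply F[7]=+2.299 → step 8: x=-0.133, v=-1.080, θ=-0.076, ω=1.120
apply F[8]=+3.045 → step 9: x=-0.154, v=-1.006, θ=-0.055, ω=0.998
apply F[9]=+3.352 → step 10: x=-0.173, v=-0.929, θ=-0.036, ω=0.876
apply F[10]=+3.414 → step 11: x=-0.191, v=-0.853, θ=-0.020, ω=0.762
apply F[11]=+3.348 → step 12: x=-0.207, v=-0.781, θ=-0.006, ω=0.657
apply F[12]=+3.222 → step 13: x=-0.222, v=-0.714, θ=0.006, ω=0.563
apply F[13]=+3.070 → step 14: x=-0.236, v=-0.652, θ=0.017, ω=0.479
apply F[14]=+2.911 → step 15: x=-0.248, v=-0.595, θ=0.026, ω=0.405
apply F[15]=+2.756 → step 16: x=-0.260, v=-0.543, θ=0.033, ω=0.340
apply F[16]=+2.608 → step 17: x=-0.270, v=-0.496, θ=0.039, ω=0.283
apply F[17]=+2.469 → step 18: x=-0.280, v=-0.452, θ=0.045, ω=0.232
apply F[18]=+2.340 → step 19: x=-0.288, v=-0.411, θ=0.049, ω=0.189
apply F[19]=+2.218 → step 20: x=-0.296, v=-0.374, θ=0.052, ω=0.150
apply F[20]=+2.105 → step 21: x=-0.303, v=-0.340, θ=0.055, ω=0.117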